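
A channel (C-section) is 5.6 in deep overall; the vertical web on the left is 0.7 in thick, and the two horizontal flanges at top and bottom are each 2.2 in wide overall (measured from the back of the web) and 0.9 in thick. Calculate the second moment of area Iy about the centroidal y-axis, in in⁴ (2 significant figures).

Break the section into simple shapes (no overlaps), measuring from the bottom-left corner of the bounding box.
Web: 0.7 × 5.6, A = 3.92 in², x = 0.35 in, Ī = 0.1601 in⁴.
Top flange (beyond web): 1.5 × 0.9, A = 1.35 in², x = 1.45 in, Ī = 0.2531 in⁴.
Bottom flange (beyond web): 1.5 × 0.9, A = 1.35 in², x = 1.45 in, Ī = 0.2531 in⁴.
Centroid: x̄ = ΣA·x / ΣA = 0.7986 in.
Transfer each piece to the centroidal y-axis using Ī + A·d² with d = x − 0.7986:
  web: d = -0.4486 in → contributes +0.9491 in⁴
  top flange (beyond web): d = 0.6514 in → contributes +0.8259 in⁴
  bottom flange (beyond web): d = 0.6514 in → contributes +0.8259 in⁴
Total I = 2.601 in⁴.

Iy ≈ 2.6 in⁴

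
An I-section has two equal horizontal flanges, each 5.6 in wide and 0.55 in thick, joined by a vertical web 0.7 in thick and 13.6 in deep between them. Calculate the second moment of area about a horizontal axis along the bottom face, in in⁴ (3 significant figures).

Split into non-overlapping primitives; take the origin at the lower-left of the bounding box.
Bottom flange: 5.6 × 0.55, A = 3.08 in², y = 0.275 in, Ī = 0.077642 in⁴.
Web: 0.7 × 13.6, A = 9.52 in², y = 7.35 in, Ī = 146.73 in⁴.
Top flange: 5.6 × 0.55, A = 3.08 in², y = 14.425 in, Ī = 0.077642 in⁴.
Transfer each piece to a horizontal axis along the bottom face using Ī + A·d² with d = y − 0:
  bottom flange: d = 0.275 in → contributes +0.31057 in⁴
  web: d = 7.35 in → contributes +661.03 in⁴
  top flange: d = 14.425 in → contributes +640.97 in⁴
Total I = 1302.3 in⁴.

I_base ≈ 1300 in⁴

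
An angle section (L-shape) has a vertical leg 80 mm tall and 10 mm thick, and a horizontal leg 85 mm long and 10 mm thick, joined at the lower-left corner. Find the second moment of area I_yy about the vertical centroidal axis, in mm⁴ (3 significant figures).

I_yy ≈ 1.06 × 10⁶ mm⁴

Split into non-overlapping primitives; take the origin at the lower-left of the bounding box.
Vertical leg: 10 × 80, A = 800 mm², x = 5 mm, Ī = 6666.7 mm⁴.
Horizontal leg (remainder): 75 × 10, A = 750 mm², x = 47.5 mm, Ī = 351 563 mm⁴.
Centroid: x̄ = ΣA·x / ΣA = 25.565 mm.
Transfer each piece to the vertical centroidal axis using Ī + A·d² with d = x − 25.565:
  vertical leg: d = -20.565 mm → contributes +344 986 mm⁴
  horizontal leg (remainder): d = 21.935 mm → contributes +712 437 mm⁴
Total I = 1 057 423 mm⁴.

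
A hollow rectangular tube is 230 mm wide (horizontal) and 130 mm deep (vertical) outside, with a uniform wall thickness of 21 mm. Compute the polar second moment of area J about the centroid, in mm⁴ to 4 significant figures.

Decompose the section into non-overlapping parts with the origin at the bottom-left of its bounding rectangle.
Outer rectangle: 230 × 130, A = 29 900 mm², y = 65 mm, Ī = 42 109 167 mm⁴.
Inner void (subtracted): 188 × 88, A = 16 544 mm², y = 65 mm, Ī = 10 676 395 mm⁴.
By symmetry the centroid is at mid-height, ȳ = 65 mm.
All pieces are centred on the centroidal x-axis, so I = ΣĪ (holes subtracted) = 31 432 772 mm⁴.
Repeating about the centroidal y-axis gives I_y = 83 081 572 mm⁴.
Polar second moment: J = I_x + I_y = 114 514 344 mm⁴.

J ≈ 1.145 × 10⁸ mm⁴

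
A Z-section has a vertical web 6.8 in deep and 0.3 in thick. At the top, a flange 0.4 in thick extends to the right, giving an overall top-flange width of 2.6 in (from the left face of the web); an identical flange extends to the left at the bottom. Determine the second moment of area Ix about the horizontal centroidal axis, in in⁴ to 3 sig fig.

Treat the section as a set of non-overlapping primitives; coordinates are from the bounding-box lower-left.
Web: 0.3 × 6.8, A = 2.04 in², y = 3.4 in, Ī = 7.8608 in⁴.
Top flange (beyond web): 2.3 × 0.4, A = 0.92 in², y = 6.6 in, Ī = 0.012267 in⁴.
Bottom flange (beyond web): 2.3 × 0.4, A = 0.92 in², y = 0.2 in, Ī = 0.012267 in⁴.
Centroid: ȳ = ΣA·y / ΣA = 3.4 in.
Transfer each piece to the horizontal centroidal axis using Ī + A·d² with d = y − 3.4:
  web: d = 0 in → contributes +7.8608 in⁴
  top flange (beyond web): d = 3.2 in → contributes +9.4331 in⁴
  bottom flange (beyond web): d = -3.2 in → contributes +9.4331 in⁴
Total I = 26.727 in⁴.

Ix ≈ 26.7 in⁴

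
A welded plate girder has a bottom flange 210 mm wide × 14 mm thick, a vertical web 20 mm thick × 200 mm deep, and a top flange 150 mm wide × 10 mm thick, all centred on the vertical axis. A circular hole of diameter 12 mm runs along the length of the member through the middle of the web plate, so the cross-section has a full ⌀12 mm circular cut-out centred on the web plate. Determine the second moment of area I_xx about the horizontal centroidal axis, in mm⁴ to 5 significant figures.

I_xx ≈ 6.0627 × 10⁷ mm⁴

Decompose the section into non-overlapping parts with the origin at the bottom-left of its bounding rectangle.
Bottom plate: 210 × 14, A = 2 940 mm², y = 7 mm, Ī = 48 020 mm⁴.
Web plate: 20 × 200, A = 4 000 mm², y = 114 mm, Ī = 13 333 333 mm⁴.
Top plate: 150 × 10, A = 1 500 mm², y = 219 mm, Ī = 12 500 mm⁴.
Hole (subtracted): ⌀12, A = 113.0973 mm², y = 114 mm, Ī = 1017.876 mm⁴.
Centroid: ȳ = ΣA·y / ΣA = 95.13584 mm.
Transfer each piece to the horizontal centroidal axis using Ī + A·d² with d = y − 95.13584:
  bottom plate: d = -88.13584 mm → contributes +22 885 725 mm⁴
  web plate: d = 18.86416 mm → contributes +14 756 759 mm⁴
  top plate: d = 123.8642 mm → contributes +23 025 994 mm⁴
  hole: d = 18.86416 mm → contributes −41264.29 mm⁴
Total I = 60 627 214 mm⁴.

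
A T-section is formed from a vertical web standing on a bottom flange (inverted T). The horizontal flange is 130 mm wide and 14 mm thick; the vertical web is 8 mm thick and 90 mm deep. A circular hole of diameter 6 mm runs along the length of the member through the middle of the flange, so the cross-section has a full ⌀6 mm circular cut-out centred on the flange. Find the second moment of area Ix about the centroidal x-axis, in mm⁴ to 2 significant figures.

Split into non-overlapping primitives; take the origin at the lower-left of the bounding box.
Flange: 130 × 14, A = 1 820 mm², y = 7 mm, Ī = 29 727 mm⁴.
Web: 8 × 90, A = 720 mm², y = 59 mm, Ī = 486 000 mm⁴.
Hole (subtracted): ⌀6, A = 28.27 mm², y = 7 mm, Ī = 63.62 mm⁴.
Centroid: ȳ = ΣA·y / ΣA = 21.91 mm.
Transfer each piece to the centroidal x-axis using Ī + A·d² with d = y − 21.91:
  flange: d = -14.91 mm → contributes +434 115 mm⁴
  web: d = 37.09 mm → contributes +1 476 690 mm⁴
  hole: d = -14.91 mm → contributes −6 346 mm⁴
Total I = 1 904 459 mm⁴.

Ix ≈ 1.9 × 10⁶ mm⁴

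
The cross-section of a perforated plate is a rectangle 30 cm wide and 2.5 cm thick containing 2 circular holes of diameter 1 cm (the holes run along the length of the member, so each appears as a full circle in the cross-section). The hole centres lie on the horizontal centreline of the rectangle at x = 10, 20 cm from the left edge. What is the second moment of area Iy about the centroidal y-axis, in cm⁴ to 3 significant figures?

Break the section into simple shapes (no overlaps), measuring from the bottom-left corner of the bounding box.
Plate: 30 × 2.5, A = 75 cm², x = 15 cm, Ī = 5 625 cm⁴.
Hole 1 (subtracted): ⌀1, A = 0.7854 cm², x = 10 cm, Ī = 0.049087 cm⁴.
Hole 2 (subtracted): ⌀1, A = 0.7854 cm², x = 20 cm, Ī = 0.049087 cm⁴.
By symmetry the centroid is at mid-width, x̄ = 15 cm.
Transfer each piece to the centroidal y-axis using Ī + A·d² with d = x − 15:
  plate: d = 0 cm → contributes +5 625 cm⁴
  hole 1: d = -5 cm → contributes −19.684 cm⁴
  hole 2: d = 5 cm → contributes −19.684 cm⁴
Total I = 5585.6 cm⁴.

Iy ≈ 5590 cm⁴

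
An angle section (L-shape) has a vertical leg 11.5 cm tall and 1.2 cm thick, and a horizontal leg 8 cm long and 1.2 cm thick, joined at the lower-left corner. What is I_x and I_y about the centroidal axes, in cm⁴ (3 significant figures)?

I_x ≈ 289 cm⁴, I_y ≈ 115 cm⁴

Treat the section as a set of non-overlapping primitives; coordinates are from the bounding-box lower-left.
Vertical leg: 1.2 × 11.5, A = 13.8 cm², y = 5.75 cm, Ī = 152.09 cm⁴.
Horizontal leg (remainder): 6.8 × 1.2, A = 8.16 cm², y = 0.6 cm, Ī = 0.9792 cm⁴.
Centroid: ȳ = ΣA·y / ΣA = 3.8363 cm.
Transfer each piece to the centroidal x-axis using Ī + A·d² with d = y − 3.8363:
  vertical leg: d = 1.9137 cm → contributes +202.62 cm⁴
  horizontal leg (remainder): d = -3.2363 cm → contributes +86.446 cm⁴
Total I = 289.07 cm⁴.
For the y-axis: x̄ = 2.0863 cm.
Repeating about the centroidal y-axis gives I_y = 115.15 cm⁴.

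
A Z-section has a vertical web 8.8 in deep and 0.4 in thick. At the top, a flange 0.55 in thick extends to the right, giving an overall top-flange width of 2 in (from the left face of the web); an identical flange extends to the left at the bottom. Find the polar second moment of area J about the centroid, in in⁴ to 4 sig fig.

Decompose the section into non-overlapping parts with the origin at the bottom-left of its bounding rectangle.
Web: 0.4 × 8.8, A = 3.52 in², y = 4.4 in, Ī = 22.7157 in⁴.
Top flange (beyond web): 1.6 × 0.55, A = 0.88 in², y = 8.525 in, Ī = 0.0221833 in⁴.
Bottom flange (beyond web): 1.6 × 0.55, A = 0.88 in², y = 0.275 in, Ī = 0.0221833 in⁴.
Centroid: ȳ = ΣA·y / ΣA = 4.4 in.
Transfer each piece to the centroidal x-axis using Ī + A·d² with d = y − 4.4:
  web: d = 0 in → contributes +22.7157 in⁴
  top flange (beyond web): d = 4.125 in → contributes +14.9959 in⁴
  bottom flange (beyond web): d = -4.125 in → contributes +14.9959 in⁴
Total I = 52.7076 in⁴.
For the y-axis: x̄ = 1.8 in.
Repeating about the centroidal y-axis gives I_y = 2.1824 in⁴.
Polar second moment: J = I_x + I_y = 54.89 in⁴.

J ≈ 54.89 in⁴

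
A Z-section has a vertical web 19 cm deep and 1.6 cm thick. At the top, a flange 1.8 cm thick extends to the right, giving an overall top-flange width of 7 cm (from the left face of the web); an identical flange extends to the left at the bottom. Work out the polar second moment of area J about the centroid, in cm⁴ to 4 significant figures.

Treat the section as a set of non-overlapping primitives; coordinates are from the bounding-box lower-left.
Web: 1.6 × 19, A = 30.4 cm², y = 9.5 cm, Ī = 914.533 cm⁴.
Top flange (beyond web): 5.4 × 1.8, A = 9.72 cm², y = 18.1 cm, Ī = 2.6244 cm⁴.
Bottom flange (beyond web): 5.4 × 1.8, A = 9.72 cm², y = 0.9 cm, Ī = 2.6244 cm⁴.
Centroid: ȳ = ΣA·y / ΣA = 9.5 cm.
Transfer each piece to the centroidal x-axis using Ī + A·d² with d = y − 9.5:
  web: d = 0 cm → contributes +914.533 cm⁴
  top flange (beyond web): d = 8.6 cm → contributes +721.516 cm⁴
  bottom flange (beyond web): d = -8.6 cm → contributes +721.516 cm⁴
Total I = 2357.56 cm⁴.
For the y-axis: x̄ = 6.2 cm.
Repeating about the centroidal y-axis gives I_y = 291.865 cm⁴.
Polar second moment: J = I_x + I_y = 2649.43 cm⁴.

J ≈ 2649 cm⁴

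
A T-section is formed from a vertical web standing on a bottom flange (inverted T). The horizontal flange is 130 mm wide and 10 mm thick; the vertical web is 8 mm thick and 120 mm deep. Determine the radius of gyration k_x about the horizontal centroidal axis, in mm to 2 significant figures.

Break the section into simple shapes (no overlaps), measuring from the bottom-left corner of the bounding box.
Flange: 130 × 10, A = 1 300 mm², y = 5 mm, Ī = 10 833 mm⁴.
Web: 8 × 120, A = 960 mm², y = 70 mm, Ī = 1 152 000 mm⁴.
Centroid: ȳ = ΣA·y / ΣA = 32.61 mm.
Transfer each piece to the horizontal centroidal axis using Ī + A·d² with d = y − 32.61:
  flange: d = -27.61 mm → contributes +1 001 884 mm⁴
  web: d = 37.39 mm → contributes +2 494 047 mm⁴
Total I = 3 495 931 mm⁴.
Radius of gyration: k = √(I/A) = √(3 495 931 / 2 260) = 39.33 mm.

k_x ≈ 39 mm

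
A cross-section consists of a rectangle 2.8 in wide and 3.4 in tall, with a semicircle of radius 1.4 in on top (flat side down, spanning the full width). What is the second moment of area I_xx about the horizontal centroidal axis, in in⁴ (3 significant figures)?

Decompose the section into non-overlapping parts with the origin at the bottom-left of its bounding rectangle.
Rectangular body: 2.8 × 3.4, A = 9.52 in², y = 1.7 in, Ī = 9.1709 in⁴.
Semicircular cap: semicircle r = 1.4, A = 3.0788 in², y = 3.9942 in, Ī = 0.42164 in⁴.
Centroid: ȳ = ΣA·y / ΣA = 2.2606 in.
Transfer each piece to the horizontal centroidal axis using Ī + A·d² with d = y − 2.2606:
  rectangular body: d = -0.56063 in → contributes +12.163 in⁴
  semicircular cap: d = 1.7335 in → contributes +9.6739 in⁴
Total I = 21.837 in⁴.

I_xx ≈ 21.8 in⁴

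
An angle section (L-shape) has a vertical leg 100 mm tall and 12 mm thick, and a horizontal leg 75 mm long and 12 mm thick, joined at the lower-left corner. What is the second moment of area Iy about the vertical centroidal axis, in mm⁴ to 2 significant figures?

Decompose the section into non-overlapping parts with the origin at the bottom-left of its bounding rectangle.
Vertical leg: 12 × 100, A = 1 200 mm², x = 6 mm, Ī = 14 400 mm⁴.
Horizontal leg (remainder): 63 × 12, A = 756 mm², x = 43.5 mm, Ī = 250 047 mm⁴.
Centroid: x̄ = ΣA·x / ΣA = 20.49 mm.
Transfer each piece to the vertical centroidal axis using Ī + A·d² with d = x − 20.49:
  vertical leg: d = -14.49 mm → contributes +266 487 mm⁴
  horizontal leg (remainder): d = 23.01 mm → contributes +650 184 mm⁴
Total I = 916 671 mm⁴.

Iy ≈ 9.2 × 10⁵ mm⁴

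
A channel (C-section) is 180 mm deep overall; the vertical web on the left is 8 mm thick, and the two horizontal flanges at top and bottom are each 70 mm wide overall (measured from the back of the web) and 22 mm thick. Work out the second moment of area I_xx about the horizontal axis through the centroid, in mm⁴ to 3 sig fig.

I_xx ≈ 2.10 × 10⁷ mm⁴

Split into non-overlapping primitives; take the origin at the lower-left of the bounding box.
Web: 8 × 180, A = 1 440 mm², y = 90 mm, Ī = 3 888 000 mm⁴.
Top flange (beyond web): 62 × 22, A = 1 364 mm², y = 169 mm, Ī = 55 015 mm⁴.
Bottom flange (beyond web): 62 × 22, A = 1 364 mm², y = 11 mm, Ī = 55 015 mm⁴.
By symmetry the centroid is at mid-height, ȳ = 90 mm.
Transfer each piece to the horizontal axis through the centroid using Ī + A·d² with d = y − 90:
  web: d = 0 mm → contributes +3 888 000 mm⁴
  top flange (beyond web): d = 79 mm → contributes +8 567 739 mm⁴
  bottom flange (beyond web): d = -79 mm → contributes +8 567 739 mm⁴
Total I = 21 023 477 mm⁴.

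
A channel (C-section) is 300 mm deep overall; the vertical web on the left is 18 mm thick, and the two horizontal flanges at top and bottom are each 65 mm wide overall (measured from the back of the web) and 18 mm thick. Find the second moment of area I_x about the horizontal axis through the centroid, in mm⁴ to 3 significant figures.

I_x ≈ 7.42 × 10⁷ mm⁴

Break the section into simple shapes (no overlaps), measuring from the bottom-left corner of the bounding box.
Web: 18 × 300, A = 5 400 mm², y = 150 mm, Ī = 40 500 000 mm⁴.
Top flange (beyond web): 47 × 18, A = 846 mm², y = 291 mm, Ī = 22 842 mm⁴.
Bottom flange (beyond web): 47 × 18, A = 846 mm², y = 9 mm, Ī = 22 842 mm⁴.
By symmetry the centroid is at mid-height, ȳ = 150 mm.
Transfer each piece to the horizontal axis through the centroid using Ī + A·d² with d = y − 150:
  web: d = 0 mm → contributes +40 500 000 mm⁴
  top flange (beyond web): d = 141 mm → contributes +16 842 168 mm⁴
  bottom flange (beyond web): d = -141 mm → contributes +16 842 168 mm⁴
Total I = 74 184 336 mm⁴.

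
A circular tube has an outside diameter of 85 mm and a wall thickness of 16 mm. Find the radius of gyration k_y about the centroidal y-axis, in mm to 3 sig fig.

Treat the section as a set of non-overlapping primitives; coordinates are from the bounding-box lower-left.
Outer circle: ⌀85, A = 5674.5 mm², x = 42.5 mm, Ī = 2 562 392 mm⁴.
Bore (subtracted): ⌀53, A = 2206.2 mm², x = 42.5 mm, Ī = 387 323 mm⁴.
By symmetry the centroid is at mid-width, x̄ = 42.5 mm.
All pieces are centred on the centroidal y-axis, so I = ΣĪ (holes subtracted) = 2 175 069 mm⁴.
Radius of gyration: k = √(I/A) = √(2 175 069 / 3468.3) = 25.042 mm.

k_y ≈ 25.0 mm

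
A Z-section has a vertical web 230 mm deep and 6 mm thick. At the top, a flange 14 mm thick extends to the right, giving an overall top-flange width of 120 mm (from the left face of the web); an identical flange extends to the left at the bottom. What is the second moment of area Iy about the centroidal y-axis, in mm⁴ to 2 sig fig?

Split into non-overlapping primitives; take the origin at the lower-left of the bounding box.
Web: 6 × 230, A = 1 380 mm², x = 117 mm, Ī = 4 140 mm⁴.
Top flange (beyond web): 114 × 14, A = 1 596 mm², x = 177 mm, Ī = 1 728 468 mm⁴.
Bottom flange (beyond web): 114 × 14, A = 1 596 mm², x = 57 mm, Ī = 1 728 468 mm⁴.
Centroid: x̄ = ΣA·x / ΣA = 117 mm.
Transfer each piece to the centroidal y-axis using Ī + A·d² with d = x − 117:
  web: d = 0 mm → contributes +4 140 mm⁴
  top flange (beyond web): d = 60 mm → contributes +7 474 068 mm⁴
  bottom flange (beyond web): d = -60 mm → contributes +7 474 068 mm⁴
Total I = 14 952 276 mm⁴.

Iy ≈ 1.5 × 10⁷ mm⁴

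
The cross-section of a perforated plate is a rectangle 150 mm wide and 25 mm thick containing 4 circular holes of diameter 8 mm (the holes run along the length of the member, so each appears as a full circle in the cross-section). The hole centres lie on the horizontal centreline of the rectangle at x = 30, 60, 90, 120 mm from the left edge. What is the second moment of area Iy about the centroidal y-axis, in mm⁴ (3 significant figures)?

Iy ≈ 6.80 × 10⁶ mm⁴

Decompose the section into non-overlapping parts with the origin at the bottom-left of its bounding rectangle.
Plate: 150 × 25, A = 3 750 mm², x = 75 mm, Ī = 7 031 250 mm⁴.
Hole 1 (subtracted): ⌀8, A = 50.265 mm², x = 30 mm, Ī = 201.06 mm⁴.
Hole 2 (subtracted): ⌀8, A = 50.265 mm², x = 60 mm, Ī = 201.06 mm⁴.
Hole 3 (subtracted): ⌀8, A = 50.265 mm², x = 90 mm, Ī = 201.06 mm⁴.
Hole 4 (subtracted): ⌀8, A = 50.265 mm², x = 120 mm, Ī = 201.06 mm⁴.
By symmetry the centroid is at mid-width, x̄ = 75 mm.
Transfer each piece to the centroidal y-axis using Ī + A·d² with d = x − 75:
  plate: d = 0 mm → contributes +7 031 250 mm⁴
  hole 1: d = -45 mm → contributes −101 989 mm⁴
  hole 2: d = -15 mm → contributes −11 511 mm⁴
  hole 3: d = 15 mm → contributes −11 511 mm⁴
  hole 4: d = 45 mm → contributes −101 989 mm⁴
Total I = 6 804 251 mm⁴.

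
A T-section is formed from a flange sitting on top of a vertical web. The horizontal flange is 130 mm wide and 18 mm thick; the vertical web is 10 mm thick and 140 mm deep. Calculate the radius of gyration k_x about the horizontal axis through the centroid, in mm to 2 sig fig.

Decompose the section into non-overlapping parts with the origin at the bottom-left of its bounding rectangle.
Flange: 130 × 18, A = 2 340 mm², y = 149 mm, Ī = 63 180 mm⁴.
Web: 10 × 140, A = 1 400 mm², y = 70 mm, Ī = 2 286 667 mm⁴.
Centroid: ȳ = ΣA·y / ΣA = 119.4 mm.
Transfer each piece to the horizontal axis through the centroid using Ī + A·d² with d = y − 119.4:
  flange: d = 29.57 mm → contributes +2 109 544 mm⁴
  web: d = -49.43 mm → contributes +5 707 018 mm⁴
Total I = 7 816 562 mm⁴.
Radius of gyration: k = √(I/A) = √(7 816 562 / 3 740) = 45.72 mm.

k_x ≈ 46 mm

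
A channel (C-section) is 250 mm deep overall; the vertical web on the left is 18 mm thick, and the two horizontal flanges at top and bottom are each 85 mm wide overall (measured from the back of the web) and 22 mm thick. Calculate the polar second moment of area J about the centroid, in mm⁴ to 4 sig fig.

Decompose the section into non-overlapping parts with the origin at the bottom-left of its bounding rectangle.
Web: 18 × 250, A = 4 500 mm², y = 125 mm, Ī = 23 437 500 mm⁴.
Top flange (beyond web): 67 × 22, A = 1 474 mm², y = 239 mm, Ī = 59451.3 mm⁴.
Bottom flange (beyond web): 67 × 22, A = 1 474 mm², y = 11 mm, Ī = 59451.3 mm⁴.
By symmetry the centroid is at mid-height, ȳ = 125 mm.
Transfer each piece to the centroidal x-axis using Ī + A·d² with d = y − 125:
  web: d = 0 mm → contributes +23 437 500 mm⁴
  top flange (beyond web): d = 114 mm → contributes +19 215 555 mm⁴
  bottom flange (beyond web): d = -114 mm → contributes +19 215 555 mm⁴
Total I = 61 868 611 mm⁴.
For the y-axis: x̄ = 25.822 mm.
Repeating about the centroidal y-axis gives I_y = 4 441 499 mm⁴.
Polar second moment: J = I_x + I_y = 66 310 109 mm⁴.

J ≈ 6.631 × 10⁷ mm⁴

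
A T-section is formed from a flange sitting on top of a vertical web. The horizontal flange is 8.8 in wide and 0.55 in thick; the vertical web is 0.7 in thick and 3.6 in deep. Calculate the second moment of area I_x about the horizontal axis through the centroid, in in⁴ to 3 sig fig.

Split into non-overlapping primitives; take the origin at the lower-left of the bounding box.
Flange: 8.8 × 0.55, A = 4.84 in², y = 3.875 in, Ī = 0.12201 in⁴.
Web: 0.7 × 3.6, A = 2.52 in², y = 1.8 in, Ī = 2.7216 in⁴.
Centroid: ȳ = ΣA·y / ΣA = 3.1645 in.
Transfer each piece to the horizontal axis through the centroid using Ī + A·d² with d = y − 3.1645:
  flange: d = 0.71046 in → contributes +2.565 in⁴
  web: d = -1.3645 in → contributes +7.4137 in⁴
Total I = 9.9788 in⁴.

I_x ≈ 9.98 in⁴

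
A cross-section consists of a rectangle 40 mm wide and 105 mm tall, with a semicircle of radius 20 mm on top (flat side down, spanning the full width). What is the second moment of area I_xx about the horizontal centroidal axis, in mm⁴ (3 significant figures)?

I_xx ≈ 5.91 × 10⁶ mm⁴

Break the section into simple shapes (no overlaps), measuring from the bottom-left corner of the bounding box.
Rectangular body: 40 × 105, A = 4 200 mm², y = 52.5 mm, Ī = 3 858 750 mm⁴.
Semicircular cap: semicircle r = 20, A = 628.32 mm², y = 113.49 mm, Ī = 17 561 mm⁴.
Centroid: ȳ = ΣA·y / ΣA = 60.437 mm.
Transfer each piece to the horizontal centroidal axis using Ī + A·d² with d = y − 60.437:
  rectangular body: d = -7.9365 mm → contributes +4 123 301 mm⁴
  semicircular cap: d = 53.052 mm → contributes +1 785 956 mm⁴
Total I = 5 909 257 mm⁴.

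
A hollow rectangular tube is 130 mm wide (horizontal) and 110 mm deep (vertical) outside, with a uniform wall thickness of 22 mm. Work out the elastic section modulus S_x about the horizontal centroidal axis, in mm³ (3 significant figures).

S_x ≈ 2.25 × 10⁵ mm³

Break the section into simple shapes (no overlaps), measuring from the bottom-left corner of the bounding box.
Outer rectangle: 130 × 110, A = 14 300 mm², y = 55 mm, Ī = 14 419 167 mm⁴.
Inner void (subtracted): 86 × 66, A = 5 676 mm², y = 55 mm, Ī = 2 060 388 mm⁴.
By symmetry the centroid is at mid-height, ȳ = 55 mm.
All pieces are centred on the horizontal centroidal axis, so I = ΣĪ (holes subtracted) = 12 358 779 mm⁴.
Extreme fibre distance c = 55 mm; S = I/c = 224 705 mm³.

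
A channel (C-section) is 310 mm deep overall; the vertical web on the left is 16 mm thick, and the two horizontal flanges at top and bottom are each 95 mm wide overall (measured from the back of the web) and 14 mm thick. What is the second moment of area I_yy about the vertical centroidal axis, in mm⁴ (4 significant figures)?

I_yy ≈ 4.708 × 10⁶ mm⁴

Decompose the section into non-overlapping parts with the origin at the bottom-left of its bounding rectangle.
Web: 16 × 310, A = 4 960 mm², x = 8 mm, Ī = 105 813 mm⁴.
Top flange (beyond web): 79 × 14, A = 1 106 mm², x = 55.5 mm, Ī = 575 212 mm⁴.
Bottom flange (beyond web): 79 × 14, A = 1 106 mm², x = 55.5 mm, Ī = 575 212 mm⁴.
Centroid: x̄ = ΣA·x / ΣA = 22.65 mm.
Transfer each piece to the vertical centroidal axis using Ī + A·d² with d = x − 22.65:
  web: d = -14.65 mm → contributes +1 170 345 mm⁴
  top flange (beyond web): d = 32.85 mm → contributes +1 768 720 mm⁴
  bottom flange (beyond web): d = 32.85 mm → contributes +1 768 720 mm⁴
Total I = 4 707 784 mm⁴.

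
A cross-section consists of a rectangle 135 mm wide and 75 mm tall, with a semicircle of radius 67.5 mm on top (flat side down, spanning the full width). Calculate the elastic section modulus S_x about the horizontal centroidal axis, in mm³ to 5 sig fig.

S_x ≈ 3.2693 × 10⁵ mm³

Treat the section as a set of non-overlapping primitives; coordinates are from the bounding-box lower-left.
Rectangular body: 135 × 75, A = 10 125 mm², y = 37.5 mm, Ī = 4 746 094 mm⁴.
Semicircular cap: semicircle r = 67.5, A = 7156.941 mm², y = 103.6479 mm, Ī = 2 278 490 mm⁴.
Centroid: ȳ = ΣA·y / ΣA = 64.89371 mm.
Transfer each piece to the horizontal centroidal axis using Ī + A·d² with d = y − 64.89371:
  rectangular body: d = -27.39371 mm → contributes +12 344 051 mm⁴
  semicircular cap: d = 38.75418 mm → contributes +13 027 401 mm⁴
Total I = 25 371 452 mm⁴.
Extreme fibre distance c = 77.60629 mm; S = I/c = 326925.2 mm³.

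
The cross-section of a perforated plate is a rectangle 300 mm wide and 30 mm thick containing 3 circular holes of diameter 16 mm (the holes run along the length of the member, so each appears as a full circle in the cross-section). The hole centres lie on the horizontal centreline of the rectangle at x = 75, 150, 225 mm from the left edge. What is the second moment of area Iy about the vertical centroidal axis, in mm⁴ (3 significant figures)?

Iy ≈ 6.52 × 10⁷ mm⁴

Treat the section as a set of non-overlapping primitives; coordinates are from the bounding-box lower-left.
Plate: 300 × 30, A = 9 000 mm², x = 150 mm, Ī = 67 500 000 mm⁴.
Hole 1 (subtracted): ⌀16, A = 201.06 mm², x = 75 mm, Ī = 3 217 mm⁴.
Hole 2 (subtracted): ⌀16, A = 201.06 mm², x = 150 mm, Ī = 3 217 mm⁴.
Hole 3 (subtracted): ⌀16, A = 201.06 mm², x = 225 mm, Ī = 3 217 mm⁴.
By symmetry the centroid is at mid-width, x̄ = 150 mm.
Transfer each piece to the vertical centroidal axis using Ī + A·d² with d = x − 150:
  plate: d = 0 mm → contributes +67 500 000 mm⁴
  hole 1: d = -75 mm → contributes −1 134 190 mm⁴
  hole 2: d = 0 mm → contributes −3 217 mm⁴
  hole 3: d = 75 mm → contributes −1 134 190 mm⁴
Total I = 65 228 402 mm⁴.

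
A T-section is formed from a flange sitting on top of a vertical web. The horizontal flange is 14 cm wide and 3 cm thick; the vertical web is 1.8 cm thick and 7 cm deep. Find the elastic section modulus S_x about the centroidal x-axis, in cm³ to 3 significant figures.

S_x ≈ 44.3 cm³

Decompose the section into non-overlapping parts with the origin at the bottom-left of its bounding rectangle.
Flange: 14 × 3, A = 42 cm², y = 8.5 cm, Ī = 31.5 cm⁴.
Web: 1.8 × 7, A = 12.6 cm², y = 3.5 cm, Ī = 51.45 cm⁴.
Centroid: ȳ = ΣA·y / ΣA = 7.3462 cm.
Transfer each piece to the centroidal x-axis using Ī + A·d² with d = y − 7.3462:
  flange: d = 1.1538 cm → contributes +87.417 cm⁴
  web: d = -3.8462 cm → contributes +237.84 cm⁴
Total I = 325.26 cm⁴.
Extreme fibre distance c = 7.3462 cm; S = I/c = 44.276 cm³.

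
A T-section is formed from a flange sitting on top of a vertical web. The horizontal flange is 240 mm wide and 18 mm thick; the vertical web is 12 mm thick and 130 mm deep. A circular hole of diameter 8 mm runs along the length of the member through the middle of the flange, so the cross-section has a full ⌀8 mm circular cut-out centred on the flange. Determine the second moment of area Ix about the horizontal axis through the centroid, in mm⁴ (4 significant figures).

Split into non-overlapping primitives; take the origin at the lower-left of the bounding box.
Flange: 240 × 18, A = 4 320 mm², y = 139 mm, Ī = 116 640 mm⁴.
Web: 12 × 130, A = 1 560 mm², y = 65 mm, Ī = 2 197 000 mm⁴.
Hole (subtracted): ⌀8, A = 50.2655 mm², y = 139 mm, Ī = 201.062 mm⁴.
Centroid: ȳ = ΣA·y / ΣA = 119.198 mm.
Transfer each piece to the horizontal axis through the centroid using Ī + A·d² with d = y − 119.198:
  flange: d = 19.8019 mm → contributes +1 810 583 mm⁴
  web: d = -54.1981 mm → contributes +6 779 392 mm⁴
  hole: d = 19.8019 mm → contributes −19 911 mm⁴
Total I = 8 570 064 mm⁴.

Ix ≈ 8.570 × 10⁶ mm⁴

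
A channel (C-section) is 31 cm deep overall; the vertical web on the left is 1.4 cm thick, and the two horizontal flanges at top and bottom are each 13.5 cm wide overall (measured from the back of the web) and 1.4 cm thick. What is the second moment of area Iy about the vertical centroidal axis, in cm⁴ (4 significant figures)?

Iy ≈ 1287 cm⁴

Split into non-overlapping primitives; take the origin at the lower-left of the bounding box.
Web: 1.4 × 31, A = 43.4 cm², x = 0.7 cm, Ī = 7.08867 cm⁴.
Top flange (beyond web): 12.1 × 1.4, A = 16.94 cm², x = 7.45 cm, Ī = 206.682 cm⁴.
Bottom flange (beyond web): 12.1 × 1.4, A = 16.94 cm², x = 7.45 cm, Ī = 206.682 cm⁴.
Centroid: x̄ = ΣA·x / ΣA = 3.65924 cm.
Transfer each piece to the vertical centroidal axis using Ī + A·d² with d = x − 3.65924:
  web: d = -2.95924 cm → contributes +387.147 cm⁴
  top flange (beyond web): d = 3.79076 cm → contributes +450.108 cm⁴
  bottom flange (beyond web): d = 3.79076 cm → contributes +450.108 cm⁴
Total I = 1287.36 cm⁴.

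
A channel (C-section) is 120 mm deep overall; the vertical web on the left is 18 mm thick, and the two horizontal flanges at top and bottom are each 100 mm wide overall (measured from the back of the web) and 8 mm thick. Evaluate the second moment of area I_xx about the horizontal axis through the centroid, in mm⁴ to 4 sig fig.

Split into non-overlapping primitives; take the origin at the lower-left of the bounding box.
Web: 18 × 120, A = 2 160 mm², y = 60 mm, Ī = 2 592 000 mm⁴.
Top flange (beyond web): 82 × 8, A = 656 mm², y = 116 mm, Ī = 3498.67 mm⁴.
Bottom flange (beyond web): 82 × 8, A = 656 mm², y = 4 mm, Ī = 3498.67 mm⁴.
By symmetry the centroid is at mid-height, ȳ = 60 mm.
Transfer each piece to the horizontal axis through the centroid using Ī + A·d² with d = y − 60:
  web: d = 0 mm → contributes +2 592 000 mm⁴
  top flange (beyond web): d = 56 mm → contributes +2 060 715 mm⁴
  bottom flange (beyond web): d = -56 mm → contributes +2 060 715 mm⁴
Total I = 6 713 429 mm⁴.

I_xx ≈ 6.713 × 10⁶ mm⁴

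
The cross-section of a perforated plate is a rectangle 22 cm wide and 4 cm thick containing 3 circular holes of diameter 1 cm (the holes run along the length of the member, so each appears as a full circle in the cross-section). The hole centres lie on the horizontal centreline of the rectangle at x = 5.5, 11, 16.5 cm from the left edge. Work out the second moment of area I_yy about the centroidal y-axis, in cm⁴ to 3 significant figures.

I_yy ≈ 3500 cm⁴

Split into non-overlapping primitives; take the origin at the lower-left of the bounding box.
Plate: 22 × 4, A = 88 cm², x = 11 cm, Ī = 3549.3 cm⁴.
Hole 1 (subtracted): ⌀1, A = 0.7854 cm², x = 5.5 cm, Ī = 0.049087 cm⁴.
Hole 2 (subtracted): ⌀1, A = 0.7854 cm², x = 11 cm, Ī = 0.049087 cm⁴.
Hole 3 (subtracted): ⌀1, A = 0.7854 cm², x = 16.5 cm, Ī = 0.049087 cm⁴.
By symmetry the centroid is at mid-width, x̄ = 11 cm.
Transfer each piece to the centroidal y-axis using Ī + A·d² with d = x − 11:
  plate: d = 0 cm → contributes +3549.3 cm⁴
  hole 1: d = -5.5 cm → contributes −23.807 cm⁴
  hole 2: d = 0 cm → contributes −0.049087 cm⁴
  hole 3: d = 5.5 cm → contributes −23.807 cm⁴
Total I = 3501.7 cm⁴.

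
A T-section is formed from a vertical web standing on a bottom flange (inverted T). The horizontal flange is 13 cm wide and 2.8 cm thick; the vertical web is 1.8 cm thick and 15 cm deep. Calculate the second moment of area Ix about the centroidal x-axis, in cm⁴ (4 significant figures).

Split into non-overlapping primitives; take the origin at the lower-left of the bounding box.
Flange: 13 × 2.8, A = 36.4 cm², y = 1.4 cm, Ī = 23.7813 cm⁴.
Web: 1.8 × 15, A = 27 cm², y = 10.3 cm, Ī = 506.25 cm⁴.
Centroid: ȳ = ΣA·y / ΣA = 5.19022 cm.
Transfer each piece to the centroidal x-axis using Ī + A·d² with d = y − 5.19022:
  flange: d = -3.79022 cm → contributes +546.696 cm⁴
  web: d = 5.10978 cm → contributes +1211.22 cm⁴
Total I = 1757.91 cm⁴.

Ix ≈ 1758 cm⁴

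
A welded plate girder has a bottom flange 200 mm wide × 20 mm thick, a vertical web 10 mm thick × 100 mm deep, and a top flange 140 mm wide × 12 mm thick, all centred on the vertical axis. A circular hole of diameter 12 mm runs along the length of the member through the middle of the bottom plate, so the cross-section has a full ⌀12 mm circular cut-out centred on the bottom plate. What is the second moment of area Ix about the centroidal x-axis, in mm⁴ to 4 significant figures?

Decompose the section into non-overlapping parts with the origin at the bottom-left of its bounding rectangle.
Bottom plate: 200 × 20, A = 4 000 mm², y = 10 mm, Ī = 133 333 mm⁴.
Web plate: 10 × 100, A = 1 000 mm², y = 70 mm, Ī = 833 333 mm⁴.
Top plate: 140 × 12, A = 1 680 mm², y = 126 mm, Ī = 20 160 mm⁴.
Hole (subtracted): ⌀12, A = 113.097 mm², y = 10 mm, Ī = 1017.88 mm⁴.
Centroid: ȳ = ΣA·y / ΣA = 48.8128 mm.
Transfer each piece to the centroidal x-axis using Ī + A·d² with d = y − 48.8128:
  bottom plate: d = -38.8128 mm → contributes +6 159 073 mm⁴
  web plate: d = 21.1872 mm → contributes +1 282 230 mm⁴
  top plate: d = 77.1872 mm → contributes +10 029 367 mm⁴
  hole: d = -38.8128 mm → contributes −171 392 mm⁴
Total I = 17 299 278 mm⁴.

Ix ≈ 1.730 × 10⁷ mm⁴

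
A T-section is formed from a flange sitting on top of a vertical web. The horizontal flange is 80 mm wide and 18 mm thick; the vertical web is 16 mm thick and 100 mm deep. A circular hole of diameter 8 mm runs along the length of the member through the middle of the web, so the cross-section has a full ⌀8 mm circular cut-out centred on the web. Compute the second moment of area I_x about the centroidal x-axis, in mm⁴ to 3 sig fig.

I_x ≈ 3.97 × 10⁶ mm⁴

Break the section into simple shapes (no overlaps), measuring from the bottom-left corner of the bounding box.
Flange: 80 × 18, A = 1 440 mm², y = 109 mm, Ī = 38 880 mm⁴.
Web: 16 × 100, A = 1 600 mm², y = 50 mm, Ī = 1 333 333 mm⁴.
Hole (subtracted): ⌀8, A = 50.265 mm², y = 50 mm, Ī = 201.06 mm⁴.
Centroid: ȳ = ΣA·y / ΣA = 78.417 mm.
Transfer each piece to the centroidal x-axis using Ī + A·d² with d = y − 78.417:
  flange: d = 30.583 mm → contributes +1 385 720 mm⁴
  web: d = -28.417 mm → contributes +2 625 396 mm⁴
  hole: d = -28.417 mm → contributes −40 792 mm⁴
Total I = 3 970 324 mm⁴.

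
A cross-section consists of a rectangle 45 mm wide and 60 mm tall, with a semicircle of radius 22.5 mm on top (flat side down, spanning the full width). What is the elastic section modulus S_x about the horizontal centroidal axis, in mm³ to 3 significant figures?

S_x ≈ 4.14 × 10⁴ mm³

Decompose the section into non-overlapping parts with the origin at the bottom-left of its bounding rectangle.
Rectangular body: 45 × 60, A = 2 700 mm², y = 30 mm, Ī = 810 000 mm⁴.
Semicircular cap: semicircle r = 22.5, A = 795.22 mm², y = 69.549 mm, Ī = 28 130 mm⁴.
Centroid: ȳ = ΣA·y / ΣA = 38.998 mm.
Transfer each piece to the horizontal centroidal axis using Ī + A·d² with d = y − 38.998:
  rectangular body: d = -8.9981 mm → contributes +1 028 607 mm⁴
  semicircular cap: d = 30.551 mm → contributes +770 366 mm⁴
Total I = 1 798 972 mm⁴.
Extreme fibre distance c = 43.502 mm; S = I/c = 41 354 mm³.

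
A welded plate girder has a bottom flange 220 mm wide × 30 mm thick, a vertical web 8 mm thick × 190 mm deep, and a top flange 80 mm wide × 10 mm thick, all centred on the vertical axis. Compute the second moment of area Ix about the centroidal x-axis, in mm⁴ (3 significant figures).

Decompose the section into non-overlapping parts with the origin at the bottom-left of its bounding rectangle.
Bottom plate: 220 × 30, A = 6 600 mm², y = 15 mm, Ī = 495 000 mm⁴.
Web plate: 8 × 190, A = 1 520 mm², y = 125 mm, Ī = 4 572 667 mm⁴.
Top plate: 80 × 10, A = 800 mm², y = 225 mm, Ī = 6666.7 mm⁴.
Centroid: ȳ = ΣA·y / ΣA = 52.578 mm.
Transfer each piece to the centroidal x-axis using Ī + A·d² with d = y − 52.578:
  bottom plate: d = -37.578 mm → contributes +9 815 136 mm⁴
  web plate: d = 72.422 mm → contributes +12 544 880 mm⁴
  top plate: d = 172.42 mm → contributes +23 790 012 mm⁴
Total I = 46 150 028 mm⁴.

Ix ≈ 4.62 × 10⁷ mm⁴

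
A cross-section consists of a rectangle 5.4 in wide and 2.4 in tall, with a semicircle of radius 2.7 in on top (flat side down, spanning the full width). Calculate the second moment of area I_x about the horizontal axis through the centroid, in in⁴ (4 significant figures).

Treat the section as a set of non-overlapping primitives; coordinates are from the bounding-box lower-left.
Rectangular body: 5.4 × 2.4, A = 12.96 in², y = 1.2 in, Ī = 6.2208 in⁴.
Semicircular cap: semicircle r = 2.7, A = 11.4511 in², y = 3.54592 in, Ī = 5.83293 in⁴.
Centroid: ȳ = ΣA·y / ΣA = 2.30046 in.
Transfer each piece to the horizontal axis through the centroid using Ī + A·d² with d = y − 2.30046:
  rectangular body: d = -1.10046 in → contributes +21.9154 in⁴
  semicircular cap: d = 1.24546 in → contributes +23.5956 in⁴
Total I = 45.5109 in⁴.

I_x ≈ 45.51 in⁴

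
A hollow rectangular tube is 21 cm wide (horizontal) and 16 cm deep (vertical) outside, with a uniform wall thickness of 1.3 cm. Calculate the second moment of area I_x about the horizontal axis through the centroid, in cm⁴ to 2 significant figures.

Split into non-overlapping primitives; take the origin at the lower-left of the bounding box.
Outer rectangle: 21 × 16, A = 336 cm², y = 8 cm, Ī = 7 168 cm⁴.
Inner void (subtracted): 18.4 × 13.4, A = 246.6 cm², y = 8 cm, Ī = 3 689 cm⁴.
By symmetry the centroid is at mid-height, ȳ = 8 cm.
All pieces are centred on the horizontal axis through the centroid, so I = ΣĪ (holes subtracted) = 3 479 cm⁴.

I_x ≈ 3500 cm⁴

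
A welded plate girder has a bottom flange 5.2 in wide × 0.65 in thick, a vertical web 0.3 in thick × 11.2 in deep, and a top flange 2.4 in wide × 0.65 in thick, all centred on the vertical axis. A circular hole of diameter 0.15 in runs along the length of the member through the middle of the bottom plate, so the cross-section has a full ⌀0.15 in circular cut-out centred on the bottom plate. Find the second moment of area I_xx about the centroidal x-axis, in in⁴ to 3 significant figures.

I_xx ≈ 194 in⁴

Split into non-overlapping primitives; take the origin at the lower-left of the bounding box.
Bottom plate: 5.2 × 0.65, A = 3.38 in², y = 0.325 in, Ī = 0.119 in⁴.
Web plate: 0.3 × 11.2, A = 3.36 in², y = 6.25 in, Ī = 35.123 in⁴.
Top plate: 2.4 × 0.65, A = 1.56 in², y = 12.175 in, Ī = 0.054925 in⁴.
Hole (subtracted): ⌀0.15, A = 0.017671 in², y = 0.325 in, Ī = 0.00002485 in⁴.
Centroid: ȳ = ΣA·y / ΣA = 4.9607 in.
Transfer each piece to the centroidal x-axis using Ī + A·d² with d = y − 4.9607:
  bottom plate: d = -4.6357 in → contributes +72.753 in⁴
  web plate: d = 1.2893 in → contributes +40.709 in⁴
  top plate: d = 7.2143 in → contributes +81.248 in⁴
  hole: d = -4.6357 in → contributes −0.37977 in⁴
Total I = 194.33 in⁴.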